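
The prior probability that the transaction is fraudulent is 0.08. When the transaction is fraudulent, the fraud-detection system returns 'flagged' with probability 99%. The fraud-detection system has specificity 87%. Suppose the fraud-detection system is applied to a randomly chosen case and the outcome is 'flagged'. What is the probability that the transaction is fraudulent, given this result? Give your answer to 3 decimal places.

Let H be the event that the transaction is fraudulent. P(H) = 0.08, so P(¬H) = 0.92. With E the 'flagged' result, P(E|H) = 0.99 and P(E|¬H) = 0.13.
P(E) = 0.99·0.08 + 0.13·0.92 = 0.079200 + 0.11960 = 0.19880.
By Bayes' theorem, P(H|E) = 0.079200 / 0.19880 = 0.398.

P(H | E) ≈ 0.398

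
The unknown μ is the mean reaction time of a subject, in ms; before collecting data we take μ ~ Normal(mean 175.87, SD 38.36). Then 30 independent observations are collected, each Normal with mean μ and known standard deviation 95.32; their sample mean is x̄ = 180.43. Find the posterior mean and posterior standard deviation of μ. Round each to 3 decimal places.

Prior precision 1/τ₀² = 1/38.36² = 0.00067958; data precision n/σ² = 30/95.32² = 0.00330182.
Posterior precision = 0.00067958 + 0.00330182 = 0.00398140, giving posterior SD = 1/√0.00398140 = 15.848.
Posterior mean = (0.00067958·175.87 + 0.00330182·180.43) / 0.00398140 = 179.652.

Posterior mean ≈ 179.652; posterior SD ≈ 15.848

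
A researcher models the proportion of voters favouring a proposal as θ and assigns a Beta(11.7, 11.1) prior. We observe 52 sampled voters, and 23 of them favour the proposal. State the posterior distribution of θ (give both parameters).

Posterior: Beta(34.7, 40.1)

Observing 23 successes and 29 failures updates Beta(11.7, 11.1) by adding the success and failure counts to the two shape parameters: α = 11.7+23 = 34.7, β = 11.1+29 = 40.1.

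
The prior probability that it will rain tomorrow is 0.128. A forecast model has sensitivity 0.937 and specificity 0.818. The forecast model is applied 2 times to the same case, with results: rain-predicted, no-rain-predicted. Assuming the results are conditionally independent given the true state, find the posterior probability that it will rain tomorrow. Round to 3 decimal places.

Let H be the event that it will rain tomorrow; start with P(H) = 0.128. P('rain-predicted'|H) = 0.937, P('rain-predicted'|¬H) = 0.182.
Update on result 1 ('rain-predicted'): P(H) ← 0.937·0.1280 / (0.937·0.1280 + 0.182·0.8720) = 0.11994/0.27864 = 0.4304.
Update on result 2 ('no-rain-predicted'): P(H) ← 0.063·0.4304 / (0.063·0.4304 + 0.818·0.5696) = 0.027117/0.49302 = 0.0550.

Posterior P(H) ≈ 0.055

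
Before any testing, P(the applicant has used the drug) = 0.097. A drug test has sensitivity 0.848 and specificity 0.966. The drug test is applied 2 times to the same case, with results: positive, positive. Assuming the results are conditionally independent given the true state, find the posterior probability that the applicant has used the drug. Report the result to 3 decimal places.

Let H be the event that the applicant has used the drug; start with P(H) = 0.097. P('positive'|H) = 0.848, P('positive'|¬H) = 0.034.
Update on result 1 ('positive'): P(H) ← 0.848·0.0970 / (0.848·0.0970 + 0.034·0.9030) = 0.082256/0.11296 = 0.7282.
Update on result 2 ('positive'): P(H) ← 0.848·0.7282 / (0.848·0.7282 + 0.034·0.2718) = 0.61751/0.62675 = 0.9853.

Posterior P(H) ≈ 0.985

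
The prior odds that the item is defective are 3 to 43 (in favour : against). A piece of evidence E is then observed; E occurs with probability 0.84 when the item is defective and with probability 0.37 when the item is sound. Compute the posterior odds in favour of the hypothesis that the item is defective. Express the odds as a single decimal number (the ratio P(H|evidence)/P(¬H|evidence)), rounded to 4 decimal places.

Posterior odds ≈ 0.1584

Prior odds = 3/43 = 0.069767.
Likelihood ratio for E = 0.84/0.37 = 2.2703.
Posterior odds = prior odds × LR = 0.15839.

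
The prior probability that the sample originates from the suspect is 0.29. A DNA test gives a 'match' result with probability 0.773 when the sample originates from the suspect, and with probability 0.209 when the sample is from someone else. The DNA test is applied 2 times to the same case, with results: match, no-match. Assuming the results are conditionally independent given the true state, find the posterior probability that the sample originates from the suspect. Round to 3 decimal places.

Let H be the event that the sample originates from the suspect; start with P(H) = 0.29. P('match'|H) = 0.773, P('match'|¬H) = 0.209.
Update on result 1 ('match'): P(H) ← 0.773·0.2900 / (0.773·0.2900 + 0.209·0.7100) = 0.22417/0.37256 = 0.6017.
Update on result 2 ('no-match'): P(H) ← 0.227·0.6017 / (0.227·0.6017 + 0.791·0.3983) = 0.13659/0.45164 = 0.3024.

Posterior P(H) ≈ 0.302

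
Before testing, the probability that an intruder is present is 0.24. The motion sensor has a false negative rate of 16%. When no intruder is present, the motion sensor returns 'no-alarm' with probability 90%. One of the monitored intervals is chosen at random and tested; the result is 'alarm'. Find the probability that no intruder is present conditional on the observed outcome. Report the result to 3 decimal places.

P(¬H | E) ≈ 0.274

Write H for 'an intruder is present'. Prior odds H:¬H = 0.24/0.76 = 0.31579. For the 'alarm' outcome, the likelihood ratio is 0.84/0.1 = 8.4000.
Posterior odds = 0.31579 × 8.4000 = 2.6526, so P(H|E) = 2.6526/(1+2.6526) = 0.726. Then P(¬H|E) = 1 − 0.726 = 0.274.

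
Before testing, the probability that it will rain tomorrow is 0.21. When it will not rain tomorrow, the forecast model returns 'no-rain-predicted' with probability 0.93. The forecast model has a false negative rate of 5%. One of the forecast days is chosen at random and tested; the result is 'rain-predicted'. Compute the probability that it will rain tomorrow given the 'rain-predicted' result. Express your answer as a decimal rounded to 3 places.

Write H for 'it will rain tomorrow'. Prior odds H:¬H = 0.21/0.79 = 0.26582. For the 'rain-predicted' outcome, the likelihood ratio is 0.95/0.07 = 13.571.
Posterior odds = 0.26582 × 13.571 = 3.6076, so P(H|E) = 3.6076/(1+3.6076) = 0.783.

P(H | E) ≈ 0.783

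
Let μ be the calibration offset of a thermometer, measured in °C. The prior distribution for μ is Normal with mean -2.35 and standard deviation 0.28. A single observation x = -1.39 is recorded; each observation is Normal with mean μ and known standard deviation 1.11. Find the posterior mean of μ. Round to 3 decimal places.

Posterior mean ≈ -2.293

Prior precision 1/τ₀² = 1/0.28² = 12.7551; data precision n/σ² = 1/1.11² = 0.811622.
Posterior precision = 12.7551 + 0.811622 = 13.5667.
Posterior mean = (12.7551·-2.35 + 0.811622·-1.39) / 13.5667 = -2.293.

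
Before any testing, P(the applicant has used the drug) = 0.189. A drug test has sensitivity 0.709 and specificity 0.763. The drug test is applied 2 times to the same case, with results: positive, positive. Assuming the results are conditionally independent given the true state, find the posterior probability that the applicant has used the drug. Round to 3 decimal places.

With H the event that the applicant has used the drug, the joint likelihood of the observed sequence is P(data|H) = 0.709·0.709 = 0.50268 and P(data|¬H) = 0.237·0.237 = 0.056169.
Bayes: P(H|data) = 0.189·0.50268 / (0.189·0.50268 + 0.811·0.056169) = 0.095007/0.14056 = 0.6759.

Posterior P(H) ≈ 0.676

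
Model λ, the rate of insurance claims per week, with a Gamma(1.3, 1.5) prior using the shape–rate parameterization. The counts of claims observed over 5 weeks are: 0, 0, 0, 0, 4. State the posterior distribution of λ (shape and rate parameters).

Posterior: Gamma(shape=5.3, rate=6.5)

Total count ∑xᵢ = 4 over n = 5 weeks.
Gamma is conjugate to the Poisson likelihood: posterior is Gamma(shape = 1.3+4 = 5.3, rate = 1.5+5 = 6.5).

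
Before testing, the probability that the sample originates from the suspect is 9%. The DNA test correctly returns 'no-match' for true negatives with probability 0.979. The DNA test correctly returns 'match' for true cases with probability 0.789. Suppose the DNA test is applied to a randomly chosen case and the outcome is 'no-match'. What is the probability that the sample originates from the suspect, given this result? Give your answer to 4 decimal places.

P(H | E) ≈ 0.0209

Write H for 'the sample originates from the suspect'. Prior odds H:¬H = 0.09/0.91 = 0.098901. For the 'no-match' outcome, the likelihood ratio is 0.211/0.979 = 0.21553.
Posterior odds = 0.098901 × 0.21553 = 0.021316, so P(H|E) = 0.021316/(1+0.021316) = 0.0209.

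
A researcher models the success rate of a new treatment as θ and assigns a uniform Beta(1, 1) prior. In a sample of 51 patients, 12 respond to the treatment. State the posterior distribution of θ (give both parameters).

Posterior: Beta(13, 40)

Observing 12 successes and 39 failures updates Beta(1, 1) by adding the success and failure counts to the two shape parameters: α = 1+12 = 13, β = 1+39 = 40.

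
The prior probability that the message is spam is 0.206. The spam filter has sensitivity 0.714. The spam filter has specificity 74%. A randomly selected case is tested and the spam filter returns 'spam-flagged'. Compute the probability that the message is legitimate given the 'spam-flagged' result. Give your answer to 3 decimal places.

P(¬H | E) ≈ 0.584

Let H be the event that the message is spam. P(H) = 0.206, so P(¬H) = 0.794. With E the 'spam-flagged' result, P(E|H) = 0.714 and P(E|¬H) = 0.26.
P(E) = 0.714·0.206 + 0.26·0.794 = 0.14708 + 0.20644 = 0.35352.
By Bayes' theorem, P(H|E) = 0.14708 / 0.35352 = 0.416. Hence P(¬H|E) = 1 − 0.416 = 0.584.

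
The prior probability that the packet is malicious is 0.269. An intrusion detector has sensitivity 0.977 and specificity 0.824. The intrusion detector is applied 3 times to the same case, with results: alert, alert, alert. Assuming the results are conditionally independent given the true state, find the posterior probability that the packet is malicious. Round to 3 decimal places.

Posterior P(H) ≈ 0.984

Let H be the event that the packet is malicious; start with P(H) = 0.269. P('alert'|H) = 0.977, P('alert'|¬H) = 0.176.
Update on result 1 ('alert'): P(H) ← 0.977·0.2690 / (0.977·0.2690 + 0.176·0.7310) = 0.26281/0.39147 = 0.6714.
Update on result 2 ('alert'): P(H) ← 0.977·0.6714 / (0.977·0.6714 + 0.176·0.3286) = 0.65591/0.71375 = 0.9190.
Update on result 3 ('alert'): P(H) ← 0.977·0.9190 / (0.977·0.9190 + 0.176·0.0810) = 0.89782/0.91209 = 0.9844.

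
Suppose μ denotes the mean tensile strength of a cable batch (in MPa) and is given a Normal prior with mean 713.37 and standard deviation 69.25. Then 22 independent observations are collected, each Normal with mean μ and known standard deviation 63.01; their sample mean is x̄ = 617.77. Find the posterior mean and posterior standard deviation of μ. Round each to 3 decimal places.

Posterior mean ≈ 621.237; posterior SD ≈ 13.188

Prior precision 1/τ₀² = 1/69.25² = 0.00020853; data precision n/σ² = 22/63.01² = 0.00554120.
Posterior precision = 0.00020853 + 0.00554120 = 0.00574972, giving posterior SD = 1/√0.00574972 = 13.188.
Posterior mean = (0.00020853·713.37 + 0.00554120·617.77) / 0.00574972 = 621.237.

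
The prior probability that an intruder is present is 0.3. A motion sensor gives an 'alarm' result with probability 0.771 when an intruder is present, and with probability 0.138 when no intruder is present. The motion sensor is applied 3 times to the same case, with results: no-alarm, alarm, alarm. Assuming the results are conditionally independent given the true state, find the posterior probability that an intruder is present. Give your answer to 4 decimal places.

Posterior P(H) ≈ 0.7804

With H the event that an intruder is present, the joint likelihood of the observed sequence is P(data|H) = 0.229·0.771·0.771 = 0.13613 and P(data|¬H) = 0.862·0.138·0.138 = 0.016416.
Bayes: P(H|data) = 0.3·0.13613 / (0.3·0.13613 + 0.7·0.016416) = 0.040838/0.052329 = 0.7804.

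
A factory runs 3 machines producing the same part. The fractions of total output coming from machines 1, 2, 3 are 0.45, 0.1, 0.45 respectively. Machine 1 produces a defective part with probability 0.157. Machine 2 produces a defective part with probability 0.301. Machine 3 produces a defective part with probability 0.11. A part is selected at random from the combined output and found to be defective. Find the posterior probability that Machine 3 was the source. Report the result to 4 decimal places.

P(defective|M1) = 0.157; P(defective|M2) = 0.301; P(defective|M3) = 0.11.
Prior × likelihood for each source: 0.45·0.157=0.07065, 0.1·0.301=0.03010, 0.45·0.11=0.04950. Summing gives P(defective) = 0.15025.
P(Machine 3 | defective) = 0.04950 / 0.15025 = 0.3295.

Posterior probability ≈ 0.3295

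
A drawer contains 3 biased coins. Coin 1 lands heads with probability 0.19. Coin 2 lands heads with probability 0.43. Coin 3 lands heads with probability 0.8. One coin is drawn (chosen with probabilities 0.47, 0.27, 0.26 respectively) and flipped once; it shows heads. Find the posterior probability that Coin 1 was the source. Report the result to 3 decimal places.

Posterior probability ≈ 0.216

P(heads|C1) = 0.19; P(heads|C2) = 0.43; P(heads|C3) = 0.8.
Prior × likelihood for each source: 0.47·0.19=0.08930, 0.27·0.43=0.1161, 0.26·0.8=0.2080. Summing gives P(heads) = 0.41340.
P(Coin 1 | heads) = 0.08930 / 0.41340 = 0.216.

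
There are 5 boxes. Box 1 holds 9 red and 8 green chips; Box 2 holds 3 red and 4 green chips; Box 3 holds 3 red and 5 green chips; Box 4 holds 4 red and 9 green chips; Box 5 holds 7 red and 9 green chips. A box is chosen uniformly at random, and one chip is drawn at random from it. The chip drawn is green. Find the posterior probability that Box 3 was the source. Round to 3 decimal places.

Tabulate prior·likelihood by source: [1] prior 0.2, lik 0.4706, product 0.09412; [2] prior 0.2, lik 0.5714, product 0.1143; [3] prior 0.2, lik 0.625, product 0.1250; [4] prior 0.2, lik 0.6923, product 0.1385; [5] prior 0.2, lik 0.5625, product 0.1125.
Normalizing constant = 0.58436; the posterior for Box 3 is its product over the sum, 0.1250/0.58436 = 0.214.

Posterior probability ≈ 0.214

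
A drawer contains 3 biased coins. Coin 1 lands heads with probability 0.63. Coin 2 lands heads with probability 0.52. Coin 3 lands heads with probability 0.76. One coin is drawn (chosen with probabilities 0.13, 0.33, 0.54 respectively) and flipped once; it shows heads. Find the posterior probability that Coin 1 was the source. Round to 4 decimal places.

Posterior probability ≈ 0.1234

P(heads|C1) = 0.63; P(heads|C2) = 0.52; P(heads|C3) = 0.76.
Prior × likelihood for each source: 0.13·0.63=0.08190, 0.33·0.52=0.1716, 0.54·0.76=0.4104. Summing gives P(heads) = 0.66390.
P(Coin 1 | heads) = 0.08190 / 0.66390 = 0.1234.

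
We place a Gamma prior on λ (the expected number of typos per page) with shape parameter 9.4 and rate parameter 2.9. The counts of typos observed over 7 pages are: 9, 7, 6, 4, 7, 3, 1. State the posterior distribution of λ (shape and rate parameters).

Posterior: Gamma(shape=46.4, rate=9.9)

The Poisson likelihood adds the total count to the shape and the number of exposure periods to the rate. Here ∑xᵢ = 37 and n = 7, so shape 9.4→46.4 and rate 2.9→9.9.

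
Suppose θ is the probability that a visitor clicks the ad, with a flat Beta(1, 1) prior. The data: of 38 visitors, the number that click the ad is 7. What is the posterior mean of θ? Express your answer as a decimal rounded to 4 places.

Posterior mean ≈ 0.2000

Observing 7 successes and 31 failures updates Beta(1, 1) by adding the success and failure counts to the two shape parameters: α = 1+7 = 8, β = 1+31 = 32.
E[θ | data] = 8/(8+32) = 0.2000.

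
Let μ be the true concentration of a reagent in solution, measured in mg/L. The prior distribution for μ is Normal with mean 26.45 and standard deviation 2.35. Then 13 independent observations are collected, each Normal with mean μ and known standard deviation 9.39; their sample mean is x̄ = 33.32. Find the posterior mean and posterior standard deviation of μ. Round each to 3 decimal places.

Posterior mean ≈ 29.533; posterior SD ≈ 1.745

With known σ, the Normal prior is conjugate. Weight on the data is w = (n/σ²)/(n/σ² + 1/τ₀²) = 0.147439/(0.147439+0.181077) = 0.44880.
Posterior mean = w·x̄ + (1−w)·μ₀ = 0.44880·33.32 + 0.55120·26.45 = 29.533. Posterior variance = 1/(0.147439+0.181077) = 3.04399, so SD = 1.745.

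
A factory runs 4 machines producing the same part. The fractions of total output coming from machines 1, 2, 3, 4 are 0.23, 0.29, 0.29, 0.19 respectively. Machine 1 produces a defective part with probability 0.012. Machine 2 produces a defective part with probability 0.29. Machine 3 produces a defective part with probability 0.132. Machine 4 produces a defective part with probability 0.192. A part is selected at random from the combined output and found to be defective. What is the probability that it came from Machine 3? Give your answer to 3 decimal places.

Posterior probability ≈ 0.237

Tabulate prior·likelihood by source: [1] prior 0.23, lik 0.012, product 0.002760; [2] prior 0.29, lik 0.29, product 0.08410; [3] prior 0.29, lik 0.132, product 0.03828; [4] prior 0.19, lik 0.192, product 0.03648.
Normalizing constant = 0.16162; the posterior for Machine 3 is its product over the sum, 0.03828/0.16162 = 0.237.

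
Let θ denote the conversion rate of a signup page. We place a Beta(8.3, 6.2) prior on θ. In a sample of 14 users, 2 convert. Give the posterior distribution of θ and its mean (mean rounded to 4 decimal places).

The binomial likelihood is conjugate to the Beta prior: with 2 successes and 12 failures, the posterior is Beta(8.3+2, 6.2+12) = Beta(10.3, 18.2).
Posterior mean = α/(α+β) = 10.3/28.5 = 0.3614.

Posterior: Beta(10.3, 18.2); mean ≈ 0.3614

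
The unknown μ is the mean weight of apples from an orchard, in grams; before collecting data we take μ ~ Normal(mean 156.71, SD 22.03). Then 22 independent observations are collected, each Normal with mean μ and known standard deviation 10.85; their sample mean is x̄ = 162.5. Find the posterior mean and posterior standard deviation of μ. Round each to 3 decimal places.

Posterior mean ≈ 162.437; posterior SD ≈ 2.301

Prior precision 1/τ₀² = 1/22.03² = 0.00206049; data precision n/σ² = 22/10.85² = 0.186880.
Posterior precision = 0.00206049 + 0.186880 = 0.188941, giving posterior SD = 1/√0.188941 = 2.301.
Posterior mean = (0.00206049·156.71 + 0.186880·162.5) / 0.188941 = 162.437.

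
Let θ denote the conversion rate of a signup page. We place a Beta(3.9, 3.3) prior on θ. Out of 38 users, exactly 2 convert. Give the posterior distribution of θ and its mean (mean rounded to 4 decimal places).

The binomial likelihood is conjugate to the Beta prior: with 2 successes and 36 failures, the posterior is Beta(3.9+2, 3.3+36) = Beta(5.9, 39.3).
Posterior mean = α/(α+β) = 5.9/45.2 = 0.1305.

Posterior: Beta(5.9, 39.3); mean ≈ 0.1305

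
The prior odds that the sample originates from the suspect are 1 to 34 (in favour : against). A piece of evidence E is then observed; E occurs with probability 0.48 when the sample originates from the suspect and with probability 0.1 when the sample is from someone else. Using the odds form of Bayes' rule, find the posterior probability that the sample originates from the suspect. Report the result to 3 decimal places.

Posterior probability ≈ 0.124

Prior odds = 1/34 = 0.029412.
Likelihood ratio for E = 0.48/0.1 = 4.8000.
Posterior odds = prior odds × LR = 0.14118.
Posterior probability = odds/(1+odds) = 0.14118/1.1412 = 0.124.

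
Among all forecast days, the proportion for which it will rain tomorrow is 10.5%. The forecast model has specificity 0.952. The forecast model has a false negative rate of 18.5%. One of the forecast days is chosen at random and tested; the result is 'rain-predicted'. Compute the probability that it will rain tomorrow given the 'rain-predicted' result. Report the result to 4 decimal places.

Write H for 'it will rain tomorrow'. Prior odds H:¬H = 0.105/0.895 = 0.11732. For the 'rain-predicted' outcome, the likelihood ratio is 0.815/0.048 = 16.979.
Posterior odds = 0.11732 × 16.979 = 1.9920, so P(H|E) = 1.9920/(1+1.9920) = 0.6658.

P(H | E) ≈ 0.6658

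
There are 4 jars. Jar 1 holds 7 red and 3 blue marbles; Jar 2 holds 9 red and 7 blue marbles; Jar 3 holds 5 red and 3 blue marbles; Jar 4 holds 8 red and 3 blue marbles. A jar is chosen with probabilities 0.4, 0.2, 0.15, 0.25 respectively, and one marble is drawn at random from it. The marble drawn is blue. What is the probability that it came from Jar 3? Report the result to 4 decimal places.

Posterior probability ≈ 0.1695

Tabulate prior·likelihood by source: [1] prior 0.4, lik 0.3, product 0.1200; [2] prior 0.2, lik 0.4375, product 0.08750; [3] prior 0.15, lik 0.375, product 0.05625; [4] prior 0.25, lik 0.2727, product 0.06818.
Normalizing constant = 0.33193; the posterior for Jar 3 is its product over the sum, 0.05625/0.33193 = 0.1695.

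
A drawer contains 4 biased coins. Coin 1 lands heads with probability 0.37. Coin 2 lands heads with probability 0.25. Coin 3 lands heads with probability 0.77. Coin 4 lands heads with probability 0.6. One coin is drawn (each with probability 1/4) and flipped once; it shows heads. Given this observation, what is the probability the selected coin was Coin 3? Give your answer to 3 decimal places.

Tabulate prior·likelihood by source: [1] prior 0.25, lik 0.37, product 0.09250; [2] prior 0.25, lik 0.25, product 0.06250; [3] prior 0.25, lik 0.77, product 0.1925; [4] prior 0.25, lik 0.6, product 0.1500.
Normalizing constant = 0.49750; the posterior for Coin 3 is its product over the sum, 0.1925/0.49750 = 0.387.

Posterior probability ≈ 0.387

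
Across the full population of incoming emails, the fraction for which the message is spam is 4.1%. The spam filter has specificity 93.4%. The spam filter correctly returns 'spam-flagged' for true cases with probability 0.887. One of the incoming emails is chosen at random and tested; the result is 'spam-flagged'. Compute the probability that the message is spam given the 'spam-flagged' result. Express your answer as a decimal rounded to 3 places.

P(H | E) ≈ 0.365

Write H for 'the message is spam'. Prior odds H:¬H = 0.041/0.959 = 0.042753. For the 'spam-flagged' outcome, the likelihood ratio is 0.887/0.066 = 13.439.
Posterior odds = 0.042753 × 13.439 = 0.57457, so P(H|E) = 0.57457/(1+0.57457) = 0.365.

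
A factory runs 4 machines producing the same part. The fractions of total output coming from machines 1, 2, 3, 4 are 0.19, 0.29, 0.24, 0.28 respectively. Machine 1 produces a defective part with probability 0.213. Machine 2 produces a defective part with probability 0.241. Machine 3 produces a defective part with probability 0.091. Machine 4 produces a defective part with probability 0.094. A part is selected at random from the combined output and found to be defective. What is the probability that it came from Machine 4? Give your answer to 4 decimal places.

P(defective|M1) = 0.213; P(defective|M2) = 0.241; P(defective|M3) = 0.091; P(defective|M4) = 0.094.
Prior × likelihood for each source: 0.19·0.213=0.04047, 0.29·0.241=0.06989, 0.24·0.091=0.02184, 0.28·0.094=0.02632. Summing gives P(defective) = 0.15852.
P(Machine 4 | defective) = 0.02632 / 0.15852 = 0.1660.

Posterior probability ≈ 0.1660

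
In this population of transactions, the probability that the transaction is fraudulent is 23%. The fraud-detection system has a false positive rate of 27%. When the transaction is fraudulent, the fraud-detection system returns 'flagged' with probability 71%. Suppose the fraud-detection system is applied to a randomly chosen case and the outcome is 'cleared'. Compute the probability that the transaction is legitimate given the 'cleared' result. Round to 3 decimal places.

Let H be the event that the transaction is fraudulent. P(H) = 0.23, so P(¬H) = 0.77. With E the 'cleared' result, P(E|H) = 0.29 and P(E|¬H) = 0.73.
P(E) = 0.29·0.23 + 0.73·0.77 = 0.066700 + 0.56210 = 0.62880.
By Bayes' theorem, P(H|E) = 0.066700 / 0.62880 = 0.106. Hence P(¬H|E) = 1 − 0.106 = 0.894.

P(¬H | E) ≈ 0.894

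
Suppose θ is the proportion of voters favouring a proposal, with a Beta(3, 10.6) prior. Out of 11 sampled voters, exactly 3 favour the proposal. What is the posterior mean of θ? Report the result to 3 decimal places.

Posterior mean ≈ 0.244

The binomial likelihood is conjugate to the Beta prior: with 3 successes and 8 failures, the posterior is Beta(3+3, 10.6+8) = Beta(6, 18.6).
Posterior mean = α/(α+β) = 6/24.6 = 0.244.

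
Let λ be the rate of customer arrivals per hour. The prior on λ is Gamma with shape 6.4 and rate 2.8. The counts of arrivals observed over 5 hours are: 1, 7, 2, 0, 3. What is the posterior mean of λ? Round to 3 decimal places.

The Poisson likelihood adds the total count to the shape and the number of exposure periods to the rate. Here ∑xᵢ = 13 and n = 5, so shape 6.4→19.4 and rate 2.8→7.8.
E[λ | data] = 19.4/7.8 = 2.487.

Posterior mean ≈ 2.487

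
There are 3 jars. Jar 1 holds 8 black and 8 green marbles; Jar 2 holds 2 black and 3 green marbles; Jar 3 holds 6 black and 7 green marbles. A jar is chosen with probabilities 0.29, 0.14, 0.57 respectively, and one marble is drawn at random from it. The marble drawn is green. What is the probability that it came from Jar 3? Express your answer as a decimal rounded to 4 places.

Tabulate prior·likelihood by source: [1] prior 0.29, lik 0.5, product 0.1450; [2] prior 0.14, lik 0.6, product 0.08400; [3] prior 0.57, lik 0.5385, product 0.3069.
Normalizing constant = 0.53592; the posterior for Jar 3 is its product over the sum, 0.3069/0.53592 = 0.5727.

Posterior probability ≈ 0.5727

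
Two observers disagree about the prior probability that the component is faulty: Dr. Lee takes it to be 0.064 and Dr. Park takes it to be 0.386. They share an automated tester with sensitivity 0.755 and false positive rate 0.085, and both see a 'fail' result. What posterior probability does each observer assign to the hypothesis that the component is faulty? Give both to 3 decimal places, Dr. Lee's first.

P('+'|H) = 0.755, P('+'|¬H) = 0.085.
Dr. Lee: numerator 0.755·0.064 = 0.048320; evidence = 0.048320+0.085·0.936 = 0.12788; posterior = 0.378.
Dr. Park: numerator 0.755·0.386 = 0.29143; evidence = 0.29143+0.085·0.614 = 0.34362; posterior = 0.848.

Dr. Lee: 0.378; Dr. Park: 0.848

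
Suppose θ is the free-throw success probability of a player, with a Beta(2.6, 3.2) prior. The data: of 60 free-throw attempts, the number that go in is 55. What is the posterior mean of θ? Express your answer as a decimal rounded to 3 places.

The binomial likelihood is conjugate to the Beta prior: with 55 successes and 5 failures, the posterior is Beta(2.6+55, 3.2+5) = Beta(57.6, 8.2).
Posterior mean = α/(α+β) = 57.6/65.8 = 0.875.

Posterior mean ≈ 0.875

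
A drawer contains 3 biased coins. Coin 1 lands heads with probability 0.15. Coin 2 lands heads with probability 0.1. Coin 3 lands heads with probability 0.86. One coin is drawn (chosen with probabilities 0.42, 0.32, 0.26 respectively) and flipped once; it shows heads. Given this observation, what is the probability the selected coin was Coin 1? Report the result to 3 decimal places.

Posterior probability ≈ 0.198

P(heads|C1) = 0.15; P(heads|C2) = 0.1; P(heads|C3) = 0.86.
Prior × likelihood for each source: 0.42·0.15=0.06300, 0.32·0.1=0.03200, 0.26·0.86=0.2236. Summing gives P(heads) = 0.31860.
P(Coin 1 | heads) = 0.06300 / 0.31860 = 0.198.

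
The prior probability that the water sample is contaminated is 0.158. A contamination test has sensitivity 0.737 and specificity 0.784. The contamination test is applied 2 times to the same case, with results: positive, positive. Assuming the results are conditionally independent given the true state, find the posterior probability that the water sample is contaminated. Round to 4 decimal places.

Posterior P(H) ≈ 0.6860

Let H be the event that the water sample is contaminated; start with P(H) = 0.158. P('positive'|H) = 0.737, P('positive'|¬H) = 0.216.
Update on result 1 ('positive'): P(H) ← 0.737·0.1580 / (0.737·0.1580 + 0.216·0.8420) = 0.11645/0.29832 = 0.3903.
Update on result 2 ('positive'): P(H) ← 0.737·0.3903 / (0.737·0.3903 + 0.216·0.6097) = 0.28768/0.41937 = 0.6860.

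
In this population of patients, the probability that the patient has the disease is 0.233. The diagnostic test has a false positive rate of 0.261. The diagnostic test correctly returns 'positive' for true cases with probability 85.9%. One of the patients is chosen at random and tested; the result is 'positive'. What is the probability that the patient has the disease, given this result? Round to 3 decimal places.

P(H | E) ≈ 0.500

Write H for 'the patient has the disease'. Prior odds H:¬H = 0.233/0.767 = 0.30378. For the 'positive' outcome, the likelihood ratio is 0.859/0.261 = 3.2912.
Posterior odds = 0.30378 × 3.2912 = 0.99980, so P(H|E) = 0.99980/(1+0.99980) = 0.500.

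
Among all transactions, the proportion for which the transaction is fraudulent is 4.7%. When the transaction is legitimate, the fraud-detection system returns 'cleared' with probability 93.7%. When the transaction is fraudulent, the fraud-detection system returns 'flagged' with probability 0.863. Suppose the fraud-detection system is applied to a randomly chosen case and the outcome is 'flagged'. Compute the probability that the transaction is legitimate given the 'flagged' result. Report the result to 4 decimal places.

Let H be the event that the transaction is fraudulent. P(H) = 0.047, so P(¬H) = 0.953. With E the 'flagged' result, P(E|H) = 0.863 and P(E|¬H) = 0.063.
P(E) = 0.863·0.047 + 0.063·0.953 = 0.040561 + 0.060039 = 0.10060.
By Bayes' theorem, P(H|E) = 0.040561 / 0.10060 = 0.4032. Hence P(¬H|E) = 1 − 0.4032 = 0.5968.

P(¬H | E) ≈ 0.5968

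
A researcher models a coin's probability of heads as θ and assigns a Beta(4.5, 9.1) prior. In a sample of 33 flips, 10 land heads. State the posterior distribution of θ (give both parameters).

Posterior: Beta(14.5, 32.1)

Observing 10 successes and 23 failures updates Beta(4.5, 9.1) by adding the success and failure counts to the two shape parameters: α = 4.5+10 = 14.5, β = 9.1+23 = 32.1.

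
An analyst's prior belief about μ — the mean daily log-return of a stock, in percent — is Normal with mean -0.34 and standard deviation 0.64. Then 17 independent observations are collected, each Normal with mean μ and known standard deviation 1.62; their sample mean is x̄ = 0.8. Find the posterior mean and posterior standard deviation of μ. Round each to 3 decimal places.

Posterior mean ≈ 0.488; posterior SD ≈ 0.335

With known σ, the Normal prior is conjugate. Weight on the data is w = (n/σ²)/(n/σ² + 1/τ₀²) = 6.47767/(6.47767+2.44141) = 0.72627.
Posterior mean = w·x̄ + (1−w)·μ₀ = 0.72627·0.8 + 0.27373·-0.34 = 0.488. Posterior variance = 1/(6.47767+2.44141) = 0.112119, so SD = 0.335.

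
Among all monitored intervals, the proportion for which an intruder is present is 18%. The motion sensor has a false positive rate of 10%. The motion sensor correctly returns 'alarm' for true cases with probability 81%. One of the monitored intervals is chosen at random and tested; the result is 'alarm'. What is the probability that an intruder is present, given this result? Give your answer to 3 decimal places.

P(H | E) ≈ 0.640

Let H be the event that an intruder is present. P(H) = 0.18, so P(¬H) = 0.82. With E the 'alarm' result, P(E|H) = 0.81 and P(E|¬H) = 0.1.
P(E) = 0.81·0.18 + 0.1·0.82 = 0.14580 + 0.082000 = 0.22780.
By Bayes' theorem, P(H|E) = 0.14580 / 0.22780 = 0.640.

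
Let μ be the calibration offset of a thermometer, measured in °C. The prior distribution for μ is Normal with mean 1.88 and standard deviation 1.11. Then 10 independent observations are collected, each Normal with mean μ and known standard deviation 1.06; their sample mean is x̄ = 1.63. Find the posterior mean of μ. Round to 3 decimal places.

With known σ, the Normal prior is conjugate. Weight on the data is w = (n/σ²)/(n/σ² + 1/τ₀²) = 8.89996/(8.89996+0.811622) = 0.91643.
Posterior mean = w·x̄ + (1−w)·μ₀ = 0.91643·1.63 + 0.083573·1.88 = 1.651.

Posterior mean ≈ 1.651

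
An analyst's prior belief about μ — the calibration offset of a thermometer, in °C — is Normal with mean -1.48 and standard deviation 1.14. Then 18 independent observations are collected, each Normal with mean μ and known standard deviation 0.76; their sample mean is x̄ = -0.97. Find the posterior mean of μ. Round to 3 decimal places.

With known σ, the Normal prior is conjugate. Weight on the data is w = (n/σ²)/(n/σ² + 1/τ₀²) = 31.1634/(31.1634+0.769468) = 0.97590.
Posterior mean = w·x̄ + (1−w)·μ₀ = 0.97590·-0.97 + 0.024096·-1.48 = -0.982.

Posterior mean ≈ -0.982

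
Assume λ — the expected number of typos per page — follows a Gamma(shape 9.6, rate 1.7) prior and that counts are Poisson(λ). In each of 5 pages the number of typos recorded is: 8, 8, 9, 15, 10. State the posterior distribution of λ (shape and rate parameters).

Total count ∑xᵢ = 50 over n = 5 pages.
Gamma is conjugate to the Poisson likelihood: posterior is Gamma(shape = 9.6+50 = 59.6, rate = 1.7+5 = 6.7).

Posterior: Gamma(shape=59.6, rate=6.7)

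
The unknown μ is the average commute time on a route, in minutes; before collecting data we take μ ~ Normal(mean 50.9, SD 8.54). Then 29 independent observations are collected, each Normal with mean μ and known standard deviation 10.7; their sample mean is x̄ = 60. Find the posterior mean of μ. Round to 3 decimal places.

Prior precision 1/τ₀² = 1/8.54² = 0.0137115; data precision n/σ² = 29/10.7² = 0.253297.
Posterior precision = 0.0137115 + 0.253297 = 0.267009.
Posterior mean = (0.0137115·50.9 + 0.253297·60) / 0.267009 = 59.533.

Posterior mean ≈ 59.533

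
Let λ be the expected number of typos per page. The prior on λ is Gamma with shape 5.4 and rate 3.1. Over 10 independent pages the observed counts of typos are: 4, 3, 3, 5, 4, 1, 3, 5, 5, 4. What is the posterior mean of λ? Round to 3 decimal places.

Posterior mean ≈ 3.237

Total count ∑xᵢ = 37 over n = 10 pages.
Gamma is conjugate to the Poisson likelihood: posterior is Gamma(shape = 5.4+37 = 42.4, rate = 3.1+10 = 13.1).
E[λ | data] = 42.4/13.1 = 3.237.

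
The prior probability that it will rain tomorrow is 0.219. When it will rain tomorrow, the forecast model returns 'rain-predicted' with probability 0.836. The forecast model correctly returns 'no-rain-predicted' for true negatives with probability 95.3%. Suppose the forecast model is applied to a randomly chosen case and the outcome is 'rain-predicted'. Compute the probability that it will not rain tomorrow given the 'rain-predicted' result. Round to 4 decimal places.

Let H be the event that it will rain tomorrow. P(H) = 0.219, so P(¬H) = 0.781. With E the 'rain-predicted' result, P(E|H) = 0.836 and P(E|¬H) = 0.047.
P(E) = 0.836·0.219 + 0.047·0.781 = 0.18308 + 0.036707 = 0.21979.
By Bayes' theorem, P(H|E) = 0.18308 / 0.21979 = 0.8330. Hence P(¬H|E) = 1 − 0.8330 = 0.1670.

P(¬H | E) ≈ 0.1670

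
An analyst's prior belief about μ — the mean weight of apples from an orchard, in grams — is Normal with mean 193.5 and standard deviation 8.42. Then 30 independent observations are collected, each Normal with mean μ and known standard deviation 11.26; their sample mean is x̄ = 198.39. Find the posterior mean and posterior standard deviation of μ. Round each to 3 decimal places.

Posterior mean ≈ 198.115; posterior SD ≈ 1.997

Prior precision 1/τ₀² = 1/8.42² = 0.0141051; data precision n/σ² = 30/11.26² = 0.236616.
Posterior precision = 0.0141051 + 0.236616 = 0.250721, giving posterior SD = 1/√0.250721 = 1.997.
Posterior mean = (0.0141051·193.5 + 0.236616·198.39) / 0.250721 = 198.115.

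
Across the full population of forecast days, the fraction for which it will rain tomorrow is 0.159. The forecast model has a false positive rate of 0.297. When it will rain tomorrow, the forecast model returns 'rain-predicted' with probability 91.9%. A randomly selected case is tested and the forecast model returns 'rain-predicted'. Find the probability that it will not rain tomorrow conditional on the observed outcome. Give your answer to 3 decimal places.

Let H be the event that it will rain tomorrow. P(H) = 0.159, so P(¬H) = 0.841. With E the 'rain-predicted' result, P(E|H) = 0.919 and P(E|¬H) = 0.297.
P(E) = 0.919·0.159 + 0.297·0.841 = 0.14612 + 0.24978 = 0.39590.
By Bayes' theorem, P(H|E) = 0.14612 / 0.39590 = 0.369. Hence P(¬H|E) = 1 − 0.369 = 0.631.

P(¬H | E) ≈ 0.631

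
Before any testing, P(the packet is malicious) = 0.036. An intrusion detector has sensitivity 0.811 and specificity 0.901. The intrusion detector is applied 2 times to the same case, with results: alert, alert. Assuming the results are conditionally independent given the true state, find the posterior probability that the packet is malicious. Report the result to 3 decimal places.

Posterior P(H) ≈ 0.715

With H the event that the packet is malicious, the joint likelihood of the observed sequence is P(data|H) = 0.811·0.811 = 0.65772 and P(data|¬H) = 0.099·0.099 = 0.0098010.
Bayes: P(H|data) = 0.036·0.65772 / (0.036·0.65772 + 0.964·0.0098010) = 0.023678/0.033126 = 0.7148.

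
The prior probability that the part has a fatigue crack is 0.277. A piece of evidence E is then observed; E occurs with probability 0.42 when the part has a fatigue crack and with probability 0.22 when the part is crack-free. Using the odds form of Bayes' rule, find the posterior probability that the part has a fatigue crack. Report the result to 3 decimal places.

Prior odds = 0.277/(1−0.277) = 0.38313.
Likelihood ratio for E = 0.42/0.22 = 1.9091.
Posterior odds = prior odds × LR = 0.73142.
Posterior probability = odds/(1+odds) = 0.73142/1.7314 = 0.422.

Posterior probability ≈ 0.422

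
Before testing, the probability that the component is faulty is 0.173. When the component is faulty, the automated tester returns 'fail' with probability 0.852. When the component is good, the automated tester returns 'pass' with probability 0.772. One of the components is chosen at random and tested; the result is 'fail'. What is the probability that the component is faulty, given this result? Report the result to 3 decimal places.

P(H | E) ≈ 0.439

Let H be the event that the component is faulty. P(H) = 0.173, so P(¬H) = 0.827. With E the 'fail' result, P(E|H) = 0.852 and P(E|¬H) = 0.228.
P(E) = 0.852·0.173 + 0.228·0.827 = 0.14740 + 0.18856 = 0.33595.
By Bayes' theorem, P(H|E) = 0.14740 / 0.33595 = 0.439.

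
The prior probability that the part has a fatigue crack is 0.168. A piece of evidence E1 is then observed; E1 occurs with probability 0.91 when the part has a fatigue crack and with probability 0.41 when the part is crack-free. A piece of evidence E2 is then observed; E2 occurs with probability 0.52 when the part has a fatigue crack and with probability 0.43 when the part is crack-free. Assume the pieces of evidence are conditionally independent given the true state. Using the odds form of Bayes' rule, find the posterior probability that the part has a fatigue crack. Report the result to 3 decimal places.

Prior odds = 0.168/(1−0.168) = 0.20192. In log-odds, ln(0.20192) = -1.5999.
Add log likelihood ratios: ln(2.2195) + ln(1.2093) = 0.98733.
Posterior log-odds = -0.61254, so posterior odds = exp(-0.61254) = 0.54197. Converting, P(H|E) = 0.54197/1.5420 = 0.351.

Posterior probability ≈ 0.351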